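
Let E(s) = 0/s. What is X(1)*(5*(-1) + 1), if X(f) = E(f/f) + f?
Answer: -4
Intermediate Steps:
E(s) = 0
X(f) = f (X(f) = 0 + f = f)
X(1)*(5*(-1) + 1) = 1*(5*(-1) + 1) = 1*(-5 + 1) = 1*(-4) = -4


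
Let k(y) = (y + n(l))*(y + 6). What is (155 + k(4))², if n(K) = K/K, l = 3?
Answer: 42025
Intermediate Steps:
n(K) = 1
k(y) = (1 + y)*(6 + y) (k(y) = (y + 1)*(y + 6) = (1 + y)*(6 + y))
(155 + k(4))² = (155 + (6 + 4² + 7*4))² = (155 + (6 + 16 + 28))² = (155 + 50)² = 205² = 42025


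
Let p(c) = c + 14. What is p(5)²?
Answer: 361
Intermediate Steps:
p(c) = 14 + c
p(5)² = (14 + 5)² = 19² = 361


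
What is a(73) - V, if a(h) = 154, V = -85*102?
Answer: 8824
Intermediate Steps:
V = -8670
a(73) - V = 154 - 1*(-8670) = 154 + 8670 = 8824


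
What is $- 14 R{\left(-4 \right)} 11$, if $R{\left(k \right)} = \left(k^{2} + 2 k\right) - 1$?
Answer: $-1078$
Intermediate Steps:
$R{\left(k \right)} = -1 + k^{2} + 2 k$
$- 14 R{\left(-4 \right)} 11 = - 14 \left(-1 + \left(-4\right)^{2} + 2 \left(-4\right)\right) 11 = - 14 \left(-1 + 16 - 8\right) 11 = \left(-14\right) 7 \cdot 11 = \left(-98\right) 11 = -1078$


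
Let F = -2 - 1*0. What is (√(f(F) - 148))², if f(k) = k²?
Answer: -144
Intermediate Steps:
F = -2 (F = -2 + 0 = -2)
(√(f(F) - 148))² = (√((-2)² - 148))² = (√(4 - 148))² = (√(-144))² = (12*I)² = -144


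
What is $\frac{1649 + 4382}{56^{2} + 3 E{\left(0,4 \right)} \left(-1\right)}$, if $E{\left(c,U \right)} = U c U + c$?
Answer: $\frac{6031}{3136} \approx 1.9232$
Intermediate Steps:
$E{\left(c,U \right)} = c + c U^{2}$ ($E{\left(c,U \right)} = c U^{2} + c = c + c U^{2}$)
$\frac{1649 + 4382}{56^{2} + 3 E{\left(0,4 \right)} \left(-1\right)} = \frac{1649 + 4382}{56^{2} + 3 \cdot 0 \left(1 + 4^{2}\right) \left(-1\right)} = \frac{6031}{3136 + 3 \cdot 0 \left(1 + 16\right) \left(-1\right)} = \frac{6031}{3136 + 3 \cdot 0 \cdot 17 \left(-1\right)} = \frac{6031}{3136 + 3 \cdot 0 \left(-1\right)} = \frac{6031}{3136 + 0 \left(-1\right)} = \frac{6031}{3136 + 0} = \frac{6031}{3136}$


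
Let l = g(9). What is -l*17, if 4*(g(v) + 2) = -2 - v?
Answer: 323/4 ≈ 80.750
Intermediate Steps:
g(v) = -5/2 - v/4 (g(v) = -2 + (-2 - v)/4 = -2 + (-1/2 - v/4) = -5/2 - v/4)
l = -19/4 (l = -5/2 - 1/4*9 = -5/2 - 9/4 = -19/4 ≈ -4.7500)
-l*17 = -(-19)*17/4 = -1*(-323/4) = 323/4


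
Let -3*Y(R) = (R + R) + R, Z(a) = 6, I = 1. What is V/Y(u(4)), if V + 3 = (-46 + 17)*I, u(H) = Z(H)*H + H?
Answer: 8/7 ≈ 1.1429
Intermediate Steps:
u(H) = 7*H (u(H) = 6*H + H = 7*H)
V = -32 (V = -3 + (-46 + 17)*1 = -3 - 29*1 = -3 - 29 = -32)
Y(R) = -R (Y(R) = -((R + R) + R)/3 = -(2*R + R)/3 = -R)
V/Y(u(4)) = -32/((-7*4)) = -32/((-1*28)) = -32/(-28) = -32*(-1/28) = 8/7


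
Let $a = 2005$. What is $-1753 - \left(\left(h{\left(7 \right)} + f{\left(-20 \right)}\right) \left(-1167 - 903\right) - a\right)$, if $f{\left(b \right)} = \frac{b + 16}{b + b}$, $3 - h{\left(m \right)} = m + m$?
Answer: $-22311$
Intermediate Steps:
$h{\left(m \right)} = 3 - 2 m$ ($h{\left(m \right)} = 3 - \left(m + m\right) = 3 - 2 m$)
$f{\left(b \right)} = \frac{16 + b}{2 b}$
$-1753 - \left(\left(h{\left(7 \right)} + f{\left(-20 \right)}\right) \left(-1167 - 903\right) - a\right) = -1753 - \left(\left(\left(3 - 14\right) + \frac{16 - 20}{2 \left(-20\right)}\right) \left(-1167 - 903\right) - 2005\right) = -1753 - \left(\left(\left(3 - 14\right) + \frac{1}{2} \left(- \frac{1}{20}\right) \left(-4\right)\right) \left(-2070\right) - 2005\right) = -1753 - \left(\left(-11 + \frac{1}{10}\right) \left(-2070\right) - 2005\right) = -1753 - \left(\left(- \frac{109}{10}\right) \left(-2070\right) - 2005\right) = -1753 - \left(22563 - 2005\right) = -1753 - 20558 = -22311$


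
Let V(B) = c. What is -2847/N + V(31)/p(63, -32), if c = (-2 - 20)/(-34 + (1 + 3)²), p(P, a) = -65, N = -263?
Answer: 1662602/153855 ≈ 10.806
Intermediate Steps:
c = 11/9 (c = -22/(-34 + 4²) = -22/(-34 + 16) = -22/(-18) = -22*(-1/18) = 11/9 ≈ 1.2222)
V(B) = 11/9
-2847/N + V(31)/p(63, -32) = -2847/(-263) + (11/9)/(-65) = -2847*(-1/263) + (11/9)*(-1/65) = 2847/263 - 11/585 = 1662602/153855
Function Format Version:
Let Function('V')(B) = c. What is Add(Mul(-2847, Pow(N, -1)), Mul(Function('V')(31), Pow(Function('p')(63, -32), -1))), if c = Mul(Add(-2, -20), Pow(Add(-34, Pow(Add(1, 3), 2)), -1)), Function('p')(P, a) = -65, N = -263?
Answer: Rational(1662602, 153855) ≈ 10.806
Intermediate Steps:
c = Rational(11, 9) (c = Mul(-22, Pow(Add(-34, Pow(4, 2)), -1)) = Mul(-22, Pow(Add(-34, 16), -1)) = Mul(-22, Pow(-18, -1)) = Mul(-22, Rational(-1, 18)) = Rational(11, 9) ≈ 1.2222)
Function('V')(B) = Rational(11, 9)
Add(Mul(-2847, Pow(N, -1)), Mul(Function('V')(31), Pow(Function('p')(63, -32), -1))) = Add(Mul(-2847, Pow(-263, -1)), Mul(Rational(11, 9), Pow(-65, -1))) = Add(Mul(-2847, Rational(-1, 263)), Mul(Rational(11, 9), Rational(-1, 65))) = Add(Rational(2847, 263), Rational(-11, 585)) = Rational(1662602, 153855)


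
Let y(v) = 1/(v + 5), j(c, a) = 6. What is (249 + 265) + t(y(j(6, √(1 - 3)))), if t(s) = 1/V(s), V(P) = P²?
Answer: 635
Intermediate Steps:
y(v) = 1/(5 + v)
t(s) = s⁻² (t(s) = 1/(s²) = s⁻²)
(249 + 265) + t(y(j(6, √(1 - 3)))) = (249 + 265) + (1/(5 + 6))⁻² = 514 + (1/11)⁻² = 514 + 121 = 635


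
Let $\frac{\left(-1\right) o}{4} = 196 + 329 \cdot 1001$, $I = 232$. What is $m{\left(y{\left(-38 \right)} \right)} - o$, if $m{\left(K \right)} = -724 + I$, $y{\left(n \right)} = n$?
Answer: $1317608$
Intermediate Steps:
$m{\left(K \right)} = -492$ ($m{\left(K \right)} = -724 + 232 = -492$)
$o = -1318100$ ($o = - 4 \left(196 + 329 \cdot 1001\right) = - 4 \left(196 + 329329\right) = \left(-4\right) 329525 = -1318100$)
$m{\left(y{\left(-38 \right)} \right)} - o = -492 - -1318100 = -492 + 1318100 = 1317608$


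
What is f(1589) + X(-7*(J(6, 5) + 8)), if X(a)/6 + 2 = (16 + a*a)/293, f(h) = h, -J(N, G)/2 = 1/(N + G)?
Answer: 58095421/35453 ≈ 1638.7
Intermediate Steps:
J(N, G) = -2/(G + N) (J(N, G) = -2/(N + G) = -2/(G + N))
X(a) = -3420/293 + 6*a²/293 (X(a) = -12 + 6*((16 + a*a)/293) = -12 + 6*((16 + a²)*(1/293)) = -12 + 6*(16/293 + a²/293) = -12 + (96/293 + 6*a²/293) = -3420/293 + 6*a²/293)
f(1589) + X(-7*(J(6, 5) + 8)) = 1589 + (-3420/293 + 6*(-7*(-2/(5 + 6) + 8))²/293) = 1589 + (-3420/293 + 6*(-7*(-2/11 + 8))²/293) = 1589 + (-3420/293 + 6*(-7*86/11)²/293) = 1589 + (-3420/293 + 6*(-602/11)²/293) = 1589 + (-3420/293 + (6/293)*(362404/121)) = 1589 + (-3420/293 + 2174424/35453) = 1589 + 1760604/35453 = 58095421/35453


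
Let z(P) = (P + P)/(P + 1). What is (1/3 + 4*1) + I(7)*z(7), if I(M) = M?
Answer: 199/12 ≈ 16.583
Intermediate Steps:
z(P) = 2*P/(1 + P) (z(P) = (2*P)/(1 + P) = 2*P/(1 + P))
(1/3 + 4*1) + I(7)*z(7) = (1/3 + 4*1) + 7*(2*7/(1 + 7)) = (⅓ + 4) + 7*(2*7/8) = 13/3 + 7*(2*7*(⅛)) = 13/3 + 7*(7/4) = 13/3 + 49/4 = 199/12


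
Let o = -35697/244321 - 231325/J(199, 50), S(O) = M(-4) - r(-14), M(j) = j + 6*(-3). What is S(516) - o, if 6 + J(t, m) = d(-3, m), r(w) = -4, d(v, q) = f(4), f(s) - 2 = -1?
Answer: -11307873146/244321 ≈ -46283.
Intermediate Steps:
f(s) = 1 (f(s) = 2 - 1 = 1)
M(j) = -18 + j (M(j) = j - 18 = -18 + j)
d(v, q) = 1
J(t, m) = -5 (J(t, m) = -6 + 1 = -5)
S(O) = -18 (S(O) = (-18 - 4) - 1*(-4) = -22 + 4 = -18)
o = 11303475368/244321 (o = -35697/244321 - 231325/(-5) = -35697*1/244321 - 231325*(-⅕) = -35697/244321 + 46265 = 11303475368/244321 ≈ 46265.)
S(516) - o = -18 - 1*11303475368/244321 = -18 - 11303475368/244321 = -11307873146/244321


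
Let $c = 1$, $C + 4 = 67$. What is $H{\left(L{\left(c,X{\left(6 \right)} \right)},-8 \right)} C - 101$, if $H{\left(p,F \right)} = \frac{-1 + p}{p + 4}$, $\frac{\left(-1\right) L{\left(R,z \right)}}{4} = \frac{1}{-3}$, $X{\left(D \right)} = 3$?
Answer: $- \frac{1553}{16} \approx -97.063$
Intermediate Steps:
$C = 63$ ($C = -4 + 67 = 63$)
$L{\left(R,z \right)} = \frac{4}{3}$ ($L{\left(R,z \right)} = - \frac{4}{-3} = \left(-4\right) \left(- \frac{1}{3}\right) = \frac{4}{3}$)
$H{\left(p,F \right)} = \frac{-1 + p}{4 + p}$
$H{\left(L{\left(c,X{\left(6 \right)} \right)},-8 \right)} C - 101 = \frac{-1 + \frac{4}{3}}{4 + \frac{4}{3}} \cdot 63 - 101 = \frac{1}{\frac{16}{3}} \cdot \frac{1}{3} \cdot 63 - 101 = \frac{3}{16} \cdot \frac{1}{3} \cdot 63 - 101 = \frac{1}{16} \cdot 63 - 101 = \frac{63}{16} - 101 = - \frac{1553}{16}$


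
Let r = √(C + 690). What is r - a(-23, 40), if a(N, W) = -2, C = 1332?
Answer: 2 + √2022 ≈ 46.967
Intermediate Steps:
r = √2022 (r = √(1332 + 690) = √2022 ≈ 44.967)
r - a(-23, 40) = √2022 - 1*(-2) = √2022 + 2 = 2 + √2022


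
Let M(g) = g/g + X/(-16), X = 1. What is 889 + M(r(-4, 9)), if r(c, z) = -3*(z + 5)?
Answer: 14239/16 ≈ 889.94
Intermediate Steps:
r(c, z) = -15 - 3*z (r(c, z) = -3*(5 + z) = -15 - 3*z)
M(g) = 15/16 (M(g) = g/g + 1/(-16) = 1 + 1*(-1/16) = 1 - 1/16 = 15/16)
889 + M(r(-4, 9)) = 889 + 15/16 = 14239/16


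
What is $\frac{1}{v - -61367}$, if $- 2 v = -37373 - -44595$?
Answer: $\frac{1}{57756} \approx 1.7314 \cdot 10^{-5}$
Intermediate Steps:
$v = -3611$ ($v = - \frac{-37373 - -44595}{2} = - \frac{-37373 + 44595}{2} = \left(- \frac{1}{2}\right) 7222 = -3611$)
$\frac{1}{v - -61367} = \frac{1}{-3611 - -61367} = \frac{1}{-3611 + 61367} = \frac{1}{57756}$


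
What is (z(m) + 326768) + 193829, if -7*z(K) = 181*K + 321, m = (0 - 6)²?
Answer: 3637342/7 ≈ 5.1962e+5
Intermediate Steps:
m = 36 (m = (-6)² = 36)
z(K) = -321/7 - 181*K/7 (z(K) = -(181*K + 321)/7 = -(321 + 181*K)/7 = -321/7 - 181*K/7)
(z(m) + 326768) + 193829 = ((-321/7 - 181/7*36) + 326768) + 193829 = ((-321/7 - 6516/7) + 326768) + 193829 = (-6837/7 + 326768) + 193829 = 2280539/7 + 193829 = 3637342/7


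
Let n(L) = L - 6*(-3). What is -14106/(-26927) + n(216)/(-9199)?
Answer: 123460176/247701473 ≈ 0.49842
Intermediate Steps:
n(L) = 18 + L (n(L) = L + 18 = 18 + L)
-14106/(-26927) + n(216)/(-9199) = -14106/(-26927) + (18 + 216)/(-9199) = -14106*(-1/26927) + 234*(-1/9199) = 14106/26927 - 234/9199 = 123460176/247701473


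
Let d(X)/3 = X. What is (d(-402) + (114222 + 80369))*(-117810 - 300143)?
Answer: -80825840905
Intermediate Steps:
d(X) = 3*X
(d(-402) + (114222 + 80369))*(-117810 - 300143) = (3*(-402) + (114222 + 80369))*(-117810 - 300143) = (-1206 + 194591)*(-417953) = 193385*(-417953) = -80825840905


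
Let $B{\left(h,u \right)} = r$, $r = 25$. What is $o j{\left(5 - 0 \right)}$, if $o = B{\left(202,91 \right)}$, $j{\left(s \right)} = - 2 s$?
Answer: $-250$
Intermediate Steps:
$B{\left(h,u \right)} = 25$
$o = 25$
$o j{\left(5 - 0 \right)} = 25 \left(- 2 \left(5 - 0\right)\right) = 25 \left(- 2 \left(5 + 0\right)\right) = 25 \left(\left(-2\right) 5\right) = 25 \left(-10\right) = -250$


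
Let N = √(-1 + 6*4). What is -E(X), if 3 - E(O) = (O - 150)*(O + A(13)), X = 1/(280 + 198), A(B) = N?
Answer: -757151/228484 - 71699*√23/478 ≈ -722.68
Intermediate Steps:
N = √23 (N = √(-1 + 24) = √23 ≈ 4.7958)
A(B) = √23
X = 1/478 ≈ 0.0020920
E(O) = 3 - (-150 + O)*(O + √23) (E(O) = 3 - (O - 150)*(O + √23) = 3 - (-150 + O)*(O + √23))
-E(X) = -(3 - (1/478)² + 150*(1/478) + 150*√23 - 1*1/478*√23) = -(3 - 1*1/228484 + 75/239 + 150*√23 - √23/478) = -(3 - 1/228484 + 75/239 + 150*√23 - √23/478) = -(757151/228484 + 71699*√23/478) = -757151/228484 - 71699*√23/478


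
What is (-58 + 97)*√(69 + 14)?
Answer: 39*√83 ≈ 355.31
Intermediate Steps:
(-58 + 97)*√(69 + 14) = 39*√83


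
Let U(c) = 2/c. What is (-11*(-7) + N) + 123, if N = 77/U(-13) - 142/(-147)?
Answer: -88063/294 ≈ -299.53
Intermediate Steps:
N = -146863/294 (N = 77/((2/(-13))) - 142/(-147) = 77/((2*(-1/13))) - 142*(-1/147) = 77/(-2/13) + 142/147 = 77*(-13/2) + 142/147 = -1001/2 + 142/147 = -146863/294 ≈ -499.53)
(-11*(-7) + N) + 123 = (-11*(-7) - 146863/294) + 123 = (77 - 146863/294) + 123 = -124225/294 + 123 = -88063/294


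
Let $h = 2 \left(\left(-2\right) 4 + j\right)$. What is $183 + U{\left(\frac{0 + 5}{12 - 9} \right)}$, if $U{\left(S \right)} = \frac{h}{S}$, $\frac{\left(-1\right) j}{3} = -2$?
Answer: $\frac{903}{5} \approx 180.6$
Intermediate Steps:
$j = 6$ ($j = \left(-3\right) \left(-2\right) = 6$)
$h = -4$ ($h = 2 \left(\left(-2\right) 4 + 6\right) = 2 \left(-8 + 6\right) = 2 \left(-2\right) = -4$)
$U{\left(S \right)} = - \frac{4}{S}$
$183 + U{\left(\frac{0 + 5}{12 - 9} \right)} = 183 - \frac{4}{\left(0 + 5\right) \frac{1}{12 - 9}} = 183 - \frac{4}{5 \cdot \frac{1}{3}} = 183 - \frac{4}{\frac{5}{3}} = 183 - \frac{12}{5} = \frac{903}{5}$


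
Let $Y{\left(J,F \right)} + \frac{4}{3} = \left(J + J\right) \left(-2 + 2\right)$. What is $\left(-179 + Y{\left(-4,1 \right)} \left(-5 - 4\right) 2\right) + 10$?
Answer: $-145$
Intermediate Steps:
$Y{\left(J,F \right)} = - \frac{4}{3}$ ($Y{\left(J,F \right)} = - \frac{4}{3} + \left(J + J\right) \left(-2 + 2\right) = - \frac{4}{3} + 2 J 0 = - \frac{4}{3} + 0 = - \frac{4}{3}$)
$\left(-179 + Y{\left(-4,1 \right)} \left(-5 - 4\right) 2\right) + 10 = \left(-179 + - \frac{4 \left(-5 - 4\right)}{3} \cdot 2\right) + 10 = \left(-179 + \left(- \frac{4}{3}\right) \left(-9\right) 2\right) + 10 = \left(-179 + 12 \cdot 2\right) + 10 = \left(-179 + 24\right) + 10 = -155 + 10 = -145$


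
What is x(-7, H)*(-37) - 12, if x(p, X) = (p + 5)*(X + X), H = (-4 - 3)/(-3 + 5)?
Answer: -530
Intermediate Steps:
H = -7/2 ≈ -3.5000
x(p, X) = 2*X*(5 + p) (x(p, X) = (5 + p)*(2*X) = 2*X*(5 + p))
x(-7, H)*(-37) - 12 = (2*(-7/2)*(5 - 7))*(-37) - 12 = (2*(-7/2)*(-2))*(-37) - 12 = 14*(-37) - 12 = -518 - 12 = -530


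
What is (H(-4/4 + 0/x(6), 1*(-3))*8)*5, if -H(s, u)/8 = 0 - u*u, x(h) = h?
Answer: 2880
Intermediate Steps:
H(s, u) = 8*u² (H(s, u) = -8*(0 - u*u) = -8*(0 - u²) = -(-8)*u² = 8*u²)
(H(-4/4 + 0/x(6), 1*(-3))*8)*5 = ((8*(1*(-3))²)*8)*5 = ((8*(-3)²)*8)*5 = ((8*9)*8)*5 = (72*8)*5 = 576*5 = 2880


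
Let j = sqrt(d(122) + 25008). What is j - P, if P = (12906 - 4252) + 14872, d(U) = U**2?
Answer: -23526 + 2*sqrt(9973) ≈ -23326.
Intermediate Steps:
P = 23526 (P = 8654 + 14872 = 23526)
j = 2*sqrt(9973) (j = sqrt(122**2 + 25008) = sqrt(14884 + 25008) = sqrt(39892) = 2*sqrt(9973) ≈ 199.73)
j - P = 2*sqrt(9973) - 1*23526 = 2*sqrt(9973) - 23526 = -23526 + 2*sqrt(9973)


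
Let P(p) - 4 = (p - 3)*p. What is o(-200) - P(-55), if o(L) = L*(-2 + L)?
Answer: 37206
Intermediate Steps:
P(p) = 4 + p*(-3 + p) (P(p) = 4 + (p - 3)*p = 4 + (-3 + p)*p = 4 + p*(-3 + p))
o(-200) - P(-55) = -200*(-2 - 200) - (4 + (-55)**2 - 3*(-55)) = -200*(-202) - (4 + 3025 + 165) = 40400 - 3194 = 37206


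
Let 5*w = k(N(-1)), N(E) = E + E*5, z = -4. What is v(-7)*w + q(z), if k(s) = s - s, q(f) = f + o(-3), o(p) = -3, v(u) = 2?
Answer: -7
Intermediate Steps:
N(E) = 6*E (N(E) = E + 5*E = 6*E)
q(f) = -3 + f (q(f) = f - 3 = -3 + f)
k(s) = 0
w = 0 (w = (⅕)*0 = 0)
v(-7)*w + q(z) = 2*0 + (-3 - 4) = 0 - 7 = -7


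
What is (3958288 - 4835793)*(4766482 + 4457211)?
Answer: -8093836725965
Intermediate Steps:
(3958288 - 4835793)*(4766482 + 4457211) = -877505*9223693 = -8093836725965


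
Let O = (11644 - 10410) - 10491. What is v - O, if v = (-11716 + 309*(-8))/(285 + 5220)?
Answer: 50945597/5505 ≈ 9254.4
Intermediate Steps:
v = -14188/5505 (v = (-11716 - 2472)/5505 = -14188*1/5505 = -14188/5505 ≈ -2.5773)
O = -9257 (O = 1234 - 10491 = -9257)
v - O = -14188/5505 - 1*(-9257) = -14188/5505 + 9257 = 50945597/5505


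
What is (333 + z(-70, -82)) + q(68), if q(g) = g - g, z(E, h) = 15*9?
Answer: 468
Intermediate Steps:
z(E, h) = 135
q(g) = 0
(333 + z(-70, -82)) + q(68) = (333 + 135) + 0 = 468 + 0 = 468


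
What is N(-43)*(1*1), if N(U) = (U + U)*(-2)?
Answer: 172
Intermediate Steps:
N(U) = -4*U (N(U) = (2*U)*(-2) = -4*U)
N(-43)*(1*1) = (-4*(-43))*(1*1) = 172*1 = 172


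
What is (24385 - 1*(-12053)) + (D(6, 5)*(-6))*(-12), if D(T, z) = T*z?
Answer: 38598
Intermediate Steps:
(24385 - 1*(-12053)) + (D(6, 5)*(-6))*(-12) = (24385 - 1*(-12053)) + ((6*5)*(-6))*(-12) = (24385 + 12053) + (30*(-6))*(-12) = 36438 - 180*(-12) = 36438 + 2160 = 38598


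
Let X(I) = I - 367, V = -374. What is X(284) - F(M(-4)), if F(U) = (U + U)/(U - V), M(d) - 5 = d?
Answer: -31127/375 ≈ -83.005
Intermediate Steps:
M(d) = 5 + d
X(I) = -367 + I
F(U) = 2*U/(374 + U) (F(U) = (U + U)/(U - 1*(-374)) = (2*U)/(U + 374) = (2*U)/(374 + U) = 2*U/(374 + U))
X(284) - F(M(-4)) = (-367 + 284) - 2*(5 - 4)/(374 + (5 - 4)) = -83 - 2/(374 + 1) = -83 - 2/375 = -31127/375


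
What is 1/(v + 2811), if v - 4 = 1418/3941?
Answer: 3941/11095333 ≈ 0.00035519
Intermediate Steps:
v = 17182/3941 (v = 4 + 1418/3941 = 17182/3941 ≈ 4.3598)
1/(v + 2811) = 1/(17182/3941 + 2811) = 1/(11095333/3941) = 3941/11095333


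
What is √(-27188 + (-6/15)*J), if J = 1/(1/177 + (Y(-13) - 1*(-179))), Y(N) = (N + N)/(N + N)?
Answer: I*√689979377677670/159305 ≈ 164.89*I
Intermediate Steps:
Y(N) = 1 (Y(N) = (2*N)/((2*N)) = (2*N)*(1/(2*N)) = 1)
J = 177/31861 (J = 1/(1/177 + (1 - 1*(-179))) = 1/(1/177 + (1 + 179)) = 1/(1/177 + 180) = 1/(31861/177) = 177/31861 ≈ 0.0055554)
√(-27188 + (-6/15)*J) = √(-27188 - 6/15*(177/31861)) = √(-27188 - 6*1/15*(177/31861)) = √(-27188 - ⅖*177/31861) = √(-27188 - 354/159305) = √(-4331184694/159305) = I*√689979377677670/159305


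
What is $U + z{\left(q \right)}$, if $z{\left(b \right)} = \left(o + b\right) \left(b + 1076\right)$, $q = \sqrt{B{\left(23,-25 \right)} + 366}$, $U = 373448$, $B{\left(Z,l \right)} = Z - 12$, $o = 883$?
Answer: $1323933 + 1959 \sqrt{377} \approx 1.362 \cdot 10^{6}$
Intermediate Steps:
$B{\left(Z,l \right)} = -12 + Z$
$q = \sqrt{377}$ ($q = \sqrt{\left(-12 + 23\right) + 366} = \sqrt{11 + 366} = \sqrt{377} \approx 19.416$)
$z{\left(b \right)} = \left(883 + b\right) \left(1076 + b\right)$ ($z{\left(b \right)} = \left(883 + b\right) \left(b + 1076\right) = \left(883 + b\right) \left(1076 + b\right)$)
$U + z{\left(q \right)} = 373448 + \left(950108 + \left(\sqrt{377}\right)^{2} + 1959 \sqrt{377}\right) = 373448 + \left(950108 + 377 + 1959 \sqrt{377}\right) = 373448 + \left(950485 + 1959 \sqrt{377}\right) = 1323933 + 1959 \sqrt{377}$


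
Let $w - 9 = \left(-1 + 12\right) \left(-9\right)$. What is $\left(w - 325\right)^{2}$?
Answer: $172225$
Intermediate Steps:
$w = -90$ ($w = 9 + \left(-1 + 12\right) \left(-9\right) = 9 + 11 \left(-9\right) = 9 - 99 = -90$)
$\left(w - 325\right)^{2} = \left(-90 - 325\right)^{2} = \left(-415\right)^{2} = 172225$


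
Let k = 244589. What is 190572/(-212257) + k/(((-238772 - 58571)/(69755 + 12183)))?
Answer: -4253927534739070/63113133151 ≈ -67402.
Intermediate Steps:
190572/(-212257) + k/(((-238772 - 58571)/(69755 + 12183))) = 190572/(-212257) + 244589/(((-238772 - 58571)/(69755 + 12183))) = 190572*(-1/212257) + 244589/((-297343/81938)) = -190572/212257 + 244589/((-297343*1/81938)) = -190572/212257 + 244589/(-297343/81938) = -190572/212257 + 244589*(-81938/297343) = -190572/212257 - 20041133482/297343 = -4253927534739070/63113133151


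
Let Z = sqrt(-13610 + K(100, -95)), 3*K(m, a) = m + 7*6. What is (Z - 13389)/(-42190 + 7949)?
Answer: 13389/34241 - 4*I*sqrt(7629)/102723 ≈ 0.39102 - 0.0034012*I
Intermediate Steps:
K(m, a) = 14 + m/3 (K(m, a) = (m + 7*6)/3 = (m + 42)/3 = (42 + m)/3 = 14 + m/3)
Z = 4*I*sqrt(7629)/3 (Z = sqrt(-13610 + (14 + (1/3)*100)) = sqrt(-13610 + (14 + 100/3)) = sqrt(-13610 + 142/3) = sqrt(-40688/3) = 4*I*sqrt(7629)/3 ≈ 116.46*I)
(Z - 13389)/(-42190 + 7949) = (4*I*sqrt(7629)/3 - 13389)/(-42190 + 7949) = (-13389 + 4*I*sqrt(7629)/3)/(-34241) = (-13389 + 4*I*sqrt(7629)/3)*(-1/34241) = 13389/34241 - 4*I*sqrt(7629)/102723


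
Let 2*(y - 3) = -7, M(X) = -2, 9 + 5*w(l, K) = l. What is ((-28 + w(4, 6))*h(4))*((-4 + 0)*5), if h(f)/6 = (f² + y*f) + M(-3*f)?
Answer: 41760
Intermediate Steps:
w(l, K) = -9/5 + l/5
y = -½ (y = 3 + (½)*(-7) = 3 - 7/2 = -½ ≈ -0.50000)
h(f) = -12 - 3*f + 6*f² (h(f) = 6*((f² - f/2) - 2) = 6*(-2 + f² - f/2) = -12 - 3*f + 6*f²)
((-28 + w(4, 6))*h(4))*((-4 + 0)*5) = ((-28 + (-9/5 + (⅕)*4))*(-12 - 3*4 + 6*4²))*((-4 + 0)*5) = ((-28 + (-9/5 + ⅘))*(-12 - 12 + 6*16))*(-4*5) = ((-28 - 1)*(-12 - 12 + 96))*(-20) = -29*72*(-20) = -2088*(-20) = 41760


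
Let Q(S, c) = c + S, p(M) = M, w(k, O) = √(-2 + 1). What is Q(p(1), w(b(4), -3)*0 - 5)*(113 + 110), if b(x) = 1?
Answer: -892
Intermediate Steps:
w(k, O) = I (w(k, O) = √(-1) = I)
Q(S, c) = S + c
Q(p(1), w(b(4), -3)*0 - 5)*(113 + 110) = (1 + (I*0 - 5))*(113 + 110) = (1 + (0 - 5))*223 = (1 - 5)*223 = -4*223 = -892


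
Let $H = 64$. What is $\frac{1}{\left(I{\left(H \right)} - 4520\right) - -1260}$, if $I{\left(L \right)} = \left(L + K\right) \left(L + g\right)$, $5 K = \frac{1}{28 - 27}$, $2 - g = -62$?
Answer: $\frac{5}{24788} \approx 0.00020171$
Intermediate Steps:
$g = 64$ ($g = 2 - -62 = 2 + 62 = 64$)
$K = \frac{1}{5}$ ($K = \frac{1}{5 \left(28 - 27\right)} = \frac{1}{5 \cdot 1} = \frac{1}{5} \cdot 1 = \frac{1}{5} \approx 0.2$)
$I{\left(L \right)} = \left(64 + L\right) \left(\frac{1}{5} + L\right)$ ($I{\left(L \right)} = \left(L + \frac{1}{5}\right) \left(L + 64\right) = \left(\frac{1}{5} + L\right) \left(64 + L\right) = \left(64 + L\right) \left(\frac{1}{5} + L\right)$)
$\frac{1}{\left(I{\left(H \right)} - 4520\right) - -1260} = \frac{1}{\left(\left(\frac{64}{5} + 64^{2} + \frac{321}{5} \cdot 64\right) - 4520\right) - -1260} = \frac{1}{\left(\left(\frac{64}{5} + 4096 + \frac{20544}{5}\right) - 4520\right) + 1260} = \frac{1}{\left(\frac{41088}{5} - 4520\right) + 1260} = \frac{1}{\frac{18488}{5} + 1260} = \frac{1}{\frac{24788}{5}} = \frac{5}{24788}$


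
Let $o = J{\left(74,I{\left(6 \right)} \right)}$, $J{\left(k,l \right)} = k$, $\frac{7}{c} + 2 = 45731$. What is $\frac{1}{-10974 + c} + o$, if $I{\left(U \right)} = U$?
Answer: $\frac{37135377157}{501830039} \approx 74.0$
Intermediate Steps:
$c = \frac{7}{45729}$ ($c = \frac{7}{-2 + 45731} = \frac{7}{45729} \approx 0.00015308$)
$o = 74$
$\frac{1}{-10974 + c} + o = \frac{1}{-10974 + \frac{7}{45729}} + 74 = \frac{1}{- \frac{501830039}{45729}} + 74 = - \frac{45729}{501830039} + 74 = \frac{37135377157}{501830039}$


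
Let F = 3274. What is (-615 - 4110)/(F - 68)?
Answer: -675/458 ≈ -1.4738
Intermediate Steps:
(-615 - 4110)/(F - 68) = (-615 - 4110)/(3274 - 68) = -4725/3206 = -4725*1/3206 = -675/458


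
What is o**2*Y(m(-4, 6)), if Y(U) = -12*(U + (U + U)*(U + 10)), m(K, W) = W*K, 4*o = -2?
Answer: -1944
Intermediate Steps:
o = -1/2 (o = (1/4)*(-2) = -1/2 ≈ -0.50000)
m(K, W) = K*W
Y(U) = -12*U - 24*U*(10 + U) (Y(U) = -12*(U + (2*U)*(10 + U)) = -12*(U + 2*U*(10 + U)) = -12*U - 24*U*(10 + U))
o**2*Y(m(-4, 6)) = (-1/2)**2*(-12*(-4*6)*(21 + 2*(-4*6))) = (-12*(-24)*(21 + 2*(-24)))/4 = (-12*(-24)*(21 - 48))/4 = (-12*(-24)*(-27))/4 = (1/4)*(-7776) = -1944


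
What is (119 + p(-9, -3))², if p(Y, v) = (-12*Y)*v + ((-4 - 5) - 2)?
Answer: 46656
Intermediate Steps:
p(Y, v) = -11 - 12*Y*v (p(Y, v) = -12*Y*v + (-9 - 2) = -12*Y*v - 11 = -11 - 12*Y*v)
(119 + p(-9, -3))² = (119 + (-11 - 12*(-9)*(-3)))² = (119 + (-11 - 324))² = (119 - 335)² = (-216)² = 46656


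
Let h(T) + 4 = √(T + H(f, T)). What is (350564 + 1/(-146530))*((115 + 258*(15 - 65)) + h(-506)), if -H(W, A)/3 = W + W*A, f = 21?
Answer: -656947179791091/146530 + 51368142919*√31309/146530 ≈ -4.4213e+9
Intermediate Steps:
H(W, A) = -3*W - 3*A*W (H(W, A) = -3*(W + W*A) = -3*(W + A*W) = -3*W - 3*A*W)
h(T) = -4 + √(-63 - 62*T) (h(T) = -4 + √(T - 3*21*(1 + T)) = -4 + √(T + (-63 - 63*T)) = -4 + √(-63 - 62*T))
(350564 + 1/(-146530))*((115 + 258*(15 - 65)) + h(-506)) = (350564 + 1/(-146530))*((115 + 258*(15 - 65)) + (-4 + √(-63 - 62*(-506)))) = (350564 - 1/146530)*((115 + 258*(-50)) + (-4 + √(-63 + 31372))) = 51368142919*((115 - 12900) + (-4 + √31309))/146530 = 51368142919*(-12785 + (-4 + √31309))/146530 = 51368142919*(-12789 + √31309)/146530 = -656947179791091/146530 + 51368142919*√31309/146530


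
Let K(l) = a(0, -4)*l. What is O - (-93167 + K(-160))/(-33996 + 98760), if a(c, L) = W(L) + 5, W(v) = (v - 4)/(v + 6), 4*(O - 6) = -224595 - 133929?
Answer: -1934793391/21588 ≈ -89624.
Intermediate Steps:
O = -89625 (O = 6 + (-224595 - 133929)/4 = 6 + (¼)*(-358524) = 6 - 89631 = -89625)
W(v) = (-4 + v)/(6 + v)
a(c, L) = 5 + (-4 + L)/(6 + L) (a(c, L) = (-4 + L)/(6 + L) + 5 = 5 + (-4 + L)/(6 + L))
K(l) = l (K(l) = (2*(13 + 3*(-4))/(6 - 4))*l = (2*(13 - 12)/2)*l = (2*(½)*1)*l = 1*l = l)
O - (-93167 + K(-160))/(-33996 + 98760) = -89625 - (-93167 - 160)/(-33996 + 98760) = -89625 - (-93327)/64764 = -89625 - 1*(-31109/21588) = -89625 + 31109/21588 = -1934793391/21588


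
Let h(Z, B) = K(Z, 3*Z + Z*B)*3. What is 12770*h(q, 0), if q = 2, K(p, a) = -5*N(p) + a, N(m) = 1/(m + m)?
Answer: 363945/2 ≈ 1.8197e+5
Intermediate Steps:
N(m) = 1/(2*m)
K(p, a) = a - 5/(2*p) (K(p, a) = -5/(2*p) + a = a - 5/(2*p))
h(Z, B) = 9*Z - 15/(2*Z) + 3*B*Z (h(Z, B) = ((3*Z + Z*B) - 5/(2*Z))*3 = ((3*Z + B*Z) - 5/(2*Z))*3 = (3*Z - 5/(2*Z) + B*Z)*3 = 9*Z - 15/(2*Z) + 3*B*Z)
12770*h(q, 0) = 12770*((3/2)*(-5 + 2*2²*(3 + 0))/2) = 12770*((3/2)*(½)*(-5 + 2*4*3)) = 12770*((3/2)*(½)*(-5 + 24)) = 12770*((3/2)*(½)*19) = 12770*(57/4) = 363945/2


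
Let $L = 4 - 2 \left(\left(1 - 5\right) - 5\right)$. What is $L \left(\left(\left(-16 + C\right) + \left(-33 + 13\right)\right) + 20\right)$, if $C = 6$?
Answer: $-220$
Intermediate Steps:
$L = 22$ ($L = 4 - 2 \left(-4 - 5\right) = 4 - -18 = 4 + 18 = 22$)
$L \left(\left(\left(-16 + C\right) + \left(-33 + 13\right)\right) + 20\right) = 22 \left(\left(\left(-16 + 6\right) + \left(-33 + 13\right)\right) + 20\right) = 22 \left(\left(-10 - 20\right) + 20\right) = 22 \left(-30 + 20\right) = 22 \left(-10\right) = -220$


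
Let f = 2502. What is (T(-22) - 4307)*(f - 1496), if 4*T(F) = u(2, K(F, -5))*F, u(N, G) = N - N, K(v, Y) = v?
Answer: -4332842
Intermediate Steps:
u(N, G) = 0
T(F) = 0 (T(F) = (0*F)/4 = (¼)*0 = 0)
(T(-22) - 4307)*(f - 1496) = (0 - 4307)*(2502 - 1496) = -4307*1006 = -4332842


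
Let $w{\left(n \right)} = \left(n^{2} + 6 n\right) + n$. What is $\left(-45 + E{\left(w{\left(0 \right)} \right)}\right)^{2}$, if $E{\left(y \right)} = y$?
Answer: $2025$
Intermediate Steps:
$w{\left(n \right)} = n^{2} + 7 n$
$\left(-45 + E{\left(w{\left(0 \right)} \right)}\right)^{2} = \left(-45 + 0 \left(7 + 0\right)\right)^{2} = \left(-45 + 0 \cdot 7\right)^{2} = \left(-45 + 0\right)^{2} = \left(-45\right)^{2} = 2025$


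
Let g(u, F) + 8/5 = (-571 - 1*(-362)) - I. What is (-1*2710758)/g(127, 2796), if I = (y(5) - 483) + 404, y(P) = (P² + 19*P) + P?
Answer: 13553790/1283 ≈ 10564.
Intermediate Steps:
y(P) = P² + 20*P
I = 46 (I = (5*(20 + 5) - 483) + 404 = (5*25 - 483) + 404 = (125 - 483) + 404 = -358 + 404 = 46)
g(u, F) = -1283/5 (g(u, F) = -8/5 + ((-571 - 1*(-362)) - 1*46) = -8/5 + ((-571 + 362) - 46) = -8/5 + (-209 - 46) = -8/5 - 255 = -1283/5)
(-1*2710758)/g(127, 2796) = (-1*2710758)/(-1283/5) = -2710758*(-5/1283) = 13553790/1283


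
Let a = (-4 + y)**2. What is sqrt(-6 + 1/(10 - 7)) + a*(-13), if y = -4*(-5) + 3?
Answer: -4693 + I*sqrt(51)/3 ≈ -4693.0 + 2.3805*I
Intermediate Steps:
y = 23 (y = 20 + 3 = 23)
a = 361 (a = (-4 + 23)**2 = 19**2 = 361)
sqrt(-6 + 1/(10 - 7)) + a*(-13) = sqrt(-6 + 1/(10 - 7)) + 361*(-13) = sqrt(-6 + 1/3) - 4693 = sqrt(-17/3) - 4693 = I*sqrt(51)/3 - 4693 = -4693 + I*sqrt(51)/3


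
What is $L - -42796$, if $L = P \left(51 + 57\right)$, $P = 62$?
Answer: $49492$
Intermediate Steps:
$L = 6696$ ($L = 62 \left(51 + 57\right) = 62 \cdot 108 = 6696$)
$L - -42796 = 6696 - -42796 = 6696 + 42796 = 49492$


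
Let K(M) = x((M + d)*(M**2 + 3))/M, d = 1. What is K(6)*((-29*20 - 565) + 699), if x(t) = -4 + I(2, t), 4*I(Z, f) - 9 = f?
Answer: -29659/6 ≈ -4943.2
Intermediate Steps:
I(Z, f) = 9/4 + f/4
x(t) = -7/4 + t/4 (x(t) = -4 + (9/4 + t/4) = -7/4 + t/4)
K(M) = (-7/4 + (1 + M)*(3 + M**2)/4)/M (K(M) = (-7/4 + ((M + 1)*(M**2 + 3))/4)/M = (-7/4 + ((1 + M)*(3 + M**2))/4)/M = (-7/4 + (1 + M)*(3 + M**2)/4)/M)
K(6)*((-29*20 - 565) + 699) = ((1/4)*(-4 + 6**2 + 6**3 + 3*6)/6)*((-29*20 - 565) + 699) = ((1/4)*(1/6)*(-4 + 36 + 216 + 18))*((-580 - 565) + 699) = ((1/4)*(1/6)*266)*(-1145 + 699) = (133/12)*(-446) = -29659/6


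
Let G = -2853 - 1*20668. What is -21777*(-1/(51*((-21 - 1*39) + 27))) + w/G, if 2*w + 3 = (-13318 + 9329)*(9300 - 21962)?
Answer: -1686874529/1552386 ≈ -1086.6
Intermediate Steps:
w = 50508715/2 (w = -3/2 + ((-13318 + 9329)*(9300 - 21962))/2 = -3/2 + (-3989*(-12662))/2 = -3/2 + (½)*50508718 = -3/2 + 25254359 = 50508715/2 ≈ 2.5254e+7)
G = -23521 (G = -2853 - 20668 = -23521)
-21777*(-1/(51*((-21 - 1*39) + 27))) + w/G = -21777*(-1/(51*((-21 - 1*39) + 27))) + (50508715/2)/(-23521) = -21777*(-1/(51*((-21 - 39) + 27))) + (50508715/2)*(-1/23521) = -21777*(-1/(51*(-60 + 27))) - 50508715/47042 = -21777/((-33*(-51))) - 50508715/47042 = -21777/1683 - 50508715/47042 = -21777*1/1683 - 50508715/47042 = -427/33 - 50508715/47042 = -1686874529/1552386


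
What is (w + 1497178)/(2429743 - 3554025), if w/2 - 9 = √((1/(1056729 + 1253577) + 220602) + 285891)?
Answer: -748598/562141 - √2703413384012248854/1298717725146 ≈ -1.3330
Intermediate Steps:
w = 18 + √2703413384012248854/1155153 (w = 18 + 2*√((1/(1056729 + 1253577) + 220602) + 285891) = 18 + 2*√((1/2310306 + 220602) + 285891) = 18 + 2*√(509658124213/2310306 + 285891) = 18 + 2*√(1170153816859/2310306) = 18 + 2*(√2703413384012248854/2310306) = 18 + √2703413384012248854/1155153 ≈ 1441.4)
(w + 1497178)/(2429743 - 3554025) = ((18 + √2703413384012248854/1155153) + 1497178)/(2429743 - 3554025) = (1497196 + √2703413384012248854/1155153)/(-1124282) = (1497196 + √2703413384012248854/1155153)*(-1/1124282) = -748598/562141 - √2703413384012248854/1298717725146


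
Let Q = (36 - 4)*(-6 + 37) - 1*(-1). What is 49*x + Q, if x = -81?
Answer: -2976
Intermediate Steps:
Q = 993 (Q = 32*31 + 1 = 992 + 1 = 993)
49*x + Q = 49*(-81) + 993 = -3969 + 993 = -2976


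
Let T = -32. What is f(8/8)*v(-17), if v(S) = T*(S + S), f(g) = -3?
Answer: -3264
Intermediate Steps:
v(S) = -64*S (v(S) = -32*(S + S) = -64*S)
f(8/8)*v(-17) = -(-192)*(-17) = -3*1088 = -3264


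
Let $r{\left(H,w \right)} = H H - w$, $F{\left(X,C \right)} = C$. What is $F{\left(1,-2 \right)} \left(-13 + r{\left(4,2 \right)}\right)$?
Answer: $-2$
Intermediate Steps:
$r{\left(H,w \right)} = H^{2} - w$
$F{\left(1,-2 \right)} \left(-13 + r{\left(4,2 \right)}\right) = - 2 \left(-13 + \left(4^{2} - 2\right)\right) = - 2 \left(-13 + \left(16 - 2\right)\right) = - 2 \left(-13 + 14\right) = \left(-2\right) 1 = -2$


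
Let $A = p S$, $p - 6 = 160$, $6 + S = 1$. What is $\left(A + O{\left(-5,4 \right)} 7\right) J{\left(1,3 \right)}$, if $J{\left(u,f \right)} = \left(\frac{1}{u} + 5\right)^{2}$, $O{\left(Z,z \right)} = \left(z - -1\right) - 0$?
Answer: $-28620$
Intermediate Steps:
$S = -5$ ($S = -6 + 1 = -5$)
$p = 166$ ($p = 6 + 160 = 166$)
$O{\left(Z,z \right)} = 1 + z$ ($O{\left(Z,z \right)} = \left(z + 1\right) + 0 = \left(1 + z\right) + 0 = 1 + z$)
$A = -830$ ($A = 166 \left(-5\right) = -830$)
$J{\left(u,f \right)} = \left(5 + \frac{1}{u}\right)^{2}$
$\left(A + O{\left(-5,4 \right)} 7\right) J{\left(1,3 \right)} = \left(-830 + \left(1 + 4\right) 7\right) 1^{-2} \left(1 + 5 \cdot 1\right)^{2} = \left(-830 + 5 \cdot 7\right) 1 \left(1 + 5\right)^{2} = \left(-830 + 35\right) 1 \cdot 6^{2} = - 795 \cdot 1 \cdot 36 = \left(-795\right) 36 = -28620$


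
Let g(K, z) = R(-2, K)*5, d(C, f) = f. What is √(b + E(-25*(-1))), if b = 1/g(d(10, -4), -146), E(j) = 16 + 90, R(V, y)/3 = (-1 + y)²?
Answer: √596265/75 ≈ 10.296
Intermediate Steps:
R(V, y) = 3*(-1 + y)²
g(K, z) = 15*(-1 + K)² (g(K, z) = (3*(-1 + K)²)*5 = 15*(-1 + K)²)
E(j) = 106
b = 1/375 (b = 1/(15*(-1 - 4)²) = 1/(15*(-5)²) = 1/(15*25) = 1/375 ≈ 0.0026667)
√(b + E(-25*(-1))) = √(1/375 + 106) = √(39751/375) = √596265/75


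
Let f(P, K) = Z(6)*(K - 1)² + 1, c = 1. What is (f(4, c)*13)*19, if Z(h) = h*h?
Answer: 247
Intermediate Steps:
Z(h) = h²
f(P, K) = 1 + 36*(-1 + K)² (f(P, K) = 6²*(K - 1)² + 1 = 36*(-1 + K)² + 1 = 1 + 36*(-1 + K)²)
(f(4, c)*13)*19 = ((1 + 36*(-1 + 1)²)*13)*19 = ((1 + 36*0²)*13)*19 = ((1 + 36*0)*13)*19 = ((1 + 0)*13)*19 = (1*13)*19 = 13*19 = 247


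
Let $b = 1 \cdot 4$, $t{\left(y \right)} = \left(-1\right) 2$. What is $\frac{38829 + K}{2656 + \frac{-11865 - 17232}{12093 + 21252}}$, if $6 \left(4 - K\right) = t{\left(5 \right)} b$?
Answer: $\frac{143881205}{9837247} \approx 14.626$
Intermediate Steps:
$t{\left(y \right)} = -2$
$b = 4$
$K = \frac{16}{3}$ ($K = 4 - \frac{\left(-2\right) 4}{6} = 4 - - \frac{4}{3} = 4 + \frac{4}{3} = \frac{16}{3} \approx 5.3333$)
$\frac{38829 + K}{2656 + \frac{-11865 - 17232}{12093 + 21252}} = \frac{38829 + \frac{16}{3}}{2656 + \frac{-11865 - 17232}{12093 + 21252}} = \frac{116503}{3 \left(2656 - \frac{29097}{33345}\right)} = \frac{116503}{3 \left(2656 - \frac{3233}{3705}\right)} = \frac{116503}{3 \cdot \frac{9837247}{3705}} = \frac{116503}{3} \cdot \frac{3705}{9837247} = \frac{143881205}{9837247}$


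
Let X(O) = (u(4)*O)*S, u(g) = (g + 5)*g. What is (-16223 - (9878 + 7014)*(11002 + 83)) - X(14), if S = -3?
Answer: -187262531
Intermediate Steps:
u(g) = g*(5 + g) (u(g) = (5 + g)*g = g*(5 + g))
X(O) = -108*O (X(O) = ((4*(5 + 4))*O)*(-3) = ((4*9)*O)*(-3) = (36*O)*(-3) = -108*O)
(-16223 - (9878 + 7014)*(11002 + 83)) - X(14) = (-16223 - (9878 + 7014)*(11002 + 83)) - (-108)*14 = (-16223 - 16892*11085) - 1*(-1512) = (-16223 - 1*187247820) + 1512 = (-16223 - 187247820) + 1512 = -187264043 + 1512 = -187262531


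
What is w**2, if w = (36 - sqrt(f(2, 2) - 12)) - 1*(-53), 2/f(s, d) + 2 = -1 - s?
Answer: (445 - I*sqrt(310))**2/25 ≈ 7908.6 - 626.8*I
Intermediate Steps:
f(s, d) = 2/(-3 - s) (f(s, d) = 2/(-2 + (-1 - s)) = 2/(-3 - s))
w = 89 - I*sqrt(310)/5 (w = (36 - sqrt(-2/(3 + 2) - 12)) - 1*(-53) = (36 - sqrt(-2/5 - 12)) + 53 = (36 - sqrt(-62/5)) + 53 = (36 - I*sqrt(310)/5) + 53 = 89 - I*sqrt(310)/5 ≈ 89.0 - 3.5214*I)
w**2 = (89 - I*sqrt(310)/5)**2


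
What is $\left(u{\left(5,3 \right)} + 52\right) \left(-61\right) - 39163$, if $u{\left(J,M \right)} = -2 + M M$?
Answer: $-42762$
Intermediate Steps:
$u{\left(J,M \right)} = -2 + M^{2}$
$\left(u{\left(5,3 \right)} + 52\right) \left(-61\right) - 39163 = \left(\left(-2 + 3^{2}\right) + 52\right) \left(-61\right) - 39163 = \left(\left(-2 + 9\right) + 52\right) \left(-61\right) - 39163 = \left(7 + 52\right) \left(-61\right) - 39163 = 59 \left(-61\right) - 39163 = -3599 - 39163 = -42762$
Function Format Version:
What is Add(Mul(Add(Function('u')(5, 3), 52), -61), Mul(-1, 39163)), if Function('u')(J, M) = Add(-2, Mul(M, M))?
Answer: -42762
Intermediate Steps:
Function('u')(J, M) = Add(-2, Pow(M, 2))
Add(Mul(Add(Function('u')(5, 3), 52), -61), Mul(-1, 39163)) = Add(Mul(Add(Add(-2, Pow(3, 2)), 52), -61), Mul(-1, 39163)) = Add(Mul(Add(Add(-2, 9), 52), -61), -39163) = Add(Mul(Add(7, 52), -61), -39163) = Add(Mul(59, -61), -39163) = Add(-3599, -39163) = -42762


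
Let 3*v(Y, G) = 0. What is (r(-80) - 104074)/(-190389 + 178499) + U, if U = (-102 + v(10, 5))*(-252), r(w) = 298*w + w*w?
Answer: 152871037/5945 ≈ 25714.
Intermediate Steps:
v(Y, G) = 0 (v(Y, G) = (1/3)*0 = 0)
r(w) = w**2 + 298*w (r(w) = 298*w + w**2 = w**2 + 298*w)
U = 25704 (U = (-102 + 0)*(-252) = -102*(-252) = 25704)
(r(-80) - 104074)/(-190389 + 178499) + U = (-80*(298 - 80) - 104074)/(-190389 + 178499) + 25704 = (-80*218 - 104074)/(-11890) + 25704 = (-17440 - 104074)*(-1/11890) + 25704 = -121514*(-1/11890) + 25704 = 60757/5945 + 25704 = 152871037/5945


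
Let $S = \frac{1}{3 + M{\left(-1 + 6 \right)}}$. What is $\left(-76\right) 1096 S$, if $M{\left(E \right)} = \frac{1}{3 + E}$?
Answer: $- \frac{666368}{25} \approx -26655.0$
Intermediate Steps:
$S = \frac{8}{25}$ ($S = \frac{1}{3 + \frac{1}{3 + \left(-1 + 6\right)}} = \frac{1}{3 + \frac{1}{3 + 5}} = \frac{1}{3 + \frac{1}{8}} = \frac{1}{\frac{25}{8}} = \frac{8}{25} \approx 0.32$)
$\left(-76\right) 1096 S = \left(-76\right) 1096 \cdot \frac{8}{25} = \left(-83296\right) \frac{8}{25} = - \frac{666368}{25}$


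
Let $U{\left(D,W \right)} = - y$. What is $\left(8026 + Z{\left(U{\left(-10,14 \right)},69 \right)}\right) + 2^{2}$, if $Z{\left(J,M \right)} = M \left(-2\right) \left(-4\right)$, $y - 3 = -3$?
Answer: $8582$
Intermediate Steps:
$y = 0$ ($y = 3 - 3 = 0$)
$U{\left(D,W \right)} = 0$ ($U{\left(D,W \right)} = \left(-1\right) 0 = 0$)
$Z{\left(J,M \right)} = 8 M$ ($Z{\left(J,M \right)} = - 2 M \left(-4\right) = 8 M$)
$\left(8026 + Z{\left(U{\left(-10,14 \right)},69 \right)}\right) + 2^{2} = \left(8026 + 8 \cdot 69\right) + 2^{2} = \left(8026 + 552\right) + 4 = 8578 + 4 = 8582$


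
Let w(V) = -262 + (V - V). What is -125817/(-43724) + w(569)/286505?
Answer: 2119749641/736890860 ≈ 2.8766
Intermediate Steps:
w(V) = -262 (w(V) = -262 + 0 = -262)
-125817/(-43724) + w(569)/286505 = -125817/(-43724) - 262/286505 = -125817*(-1/43724) - 262*1/286505 = 7401/2572 - 262/286505 = 2119749641/736890860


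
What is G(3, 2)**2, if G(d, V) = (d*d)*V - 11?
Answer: 49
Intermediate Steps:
G(d, V) = -11 + V*d**2 (G(d, V) = d**2*V - 11 = V*d**2 - 11 = -11 + V*d**2)
G(3, 2)**2 = (-11 + 2*3**2)**2 = (-11 + 2*9)**2 = (-11 + 18)**2 = 7**2 = 49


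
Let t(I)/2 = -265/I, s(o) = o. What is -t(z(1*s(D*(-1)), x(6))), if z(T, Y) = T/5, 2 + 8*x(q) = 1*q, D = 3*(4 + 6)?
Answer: -265/3 ≈ -88.333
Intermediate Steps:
D = 30 (D = 3*10 = 30)
x(q) = -¼ + q/8 (x(q) = -¼ + (1*q)/8 = -¼ + q/8)
z(T, Y) = T/5 (z(T, Y) = T*(⅕) = T/5)
t(I) = -530/I (t(I) = 2*(-265/I) = -530/I)
-t(z(1*s(D*(-1)), x(6))) = -(-530)/((1*(30*(-1)))/5) = -(-530)/((1*(-30))/5) = -(-530)/((⅕)*(-30)) = -(-530)/(-6) = -(-530)*(-1)/6 = -1*265/3 = -265/3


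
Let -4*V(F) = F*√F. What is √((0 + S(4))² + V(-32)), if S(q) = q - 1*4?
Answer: 4*2^(¾)*√I ≈ 4.7568 + 4.7568*I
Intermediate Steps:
V(F) = -F^(3/2)/4 (V(F) = -F*√F/4 = -F^(3/2)/4)
S(q) = -4 + q (S(q) = q - 4 = -4 + q)
√((0 + S(4))² + V(-32)) = √((0 + (-4 + 4))² - (-32)*I*√2) = √((0 + 0)² - (-32)*I*√2) = √(0² + 32*I*√2) = √(0 + 32*I*√2) = √(32*I*√2) = 4*2^(¾)*√I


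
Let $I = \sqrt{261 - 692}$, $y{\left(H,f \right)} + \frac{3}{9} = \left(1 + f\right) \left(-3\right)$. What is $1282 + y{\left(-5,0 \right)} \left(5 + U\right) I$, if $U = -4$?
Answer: $1282 - \frac{10 i \sqrt{431}}{3} \approx 1282.0 - 69.202 i$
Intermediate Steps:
$y{\left(H,f \right)} = - \frac{10}{3} - 3 f$ ($y{\left(H,f \right)} = - \frac{1}{3} + \left(1 + f\right) \left(-3\right) = - \frac{1}{3} - \left(3 + 3 f\right) = - \frac{10}{3} - 3 f$)
$I = i \sqrt{431}$ ($I = \sqrt{-431} = i \sqrt{431} \approx 20.761 i$)
$1282 + y{\left(-5,0 \right)} \left(5 + U\right) I = 1282 + \left(- \frac{10}{3} - 0\right) \left(5 - 4\right) i \sqrt{431} = 1282 + \left(- \frac{10}{3} + 0\right) 1 i \sqrt{431} = 1282 + \left(- \frac{10}{3}\right) 1 i \sqrt{431} = 1282 - \frac{10 i \sqrt{431}}{3}$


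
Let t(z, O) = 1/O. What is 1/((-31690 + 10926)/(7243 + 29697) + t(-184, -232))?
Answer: -2142520/1213547 ≈ -1.7655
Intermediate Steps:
1/((-31690 + 10926)/(7243 + 29697) + t(-184, -232)) = 1/((-31690 + 10926)/(7243 + 29697) + 1/(-232)) = 1/(-20764/36940 - 1/232) = 1/(-20764*1/36940 - 1/232) = 1/(-5191/9235 - 1/232) = 1/(-1213547/2142520) = -2142520/1213547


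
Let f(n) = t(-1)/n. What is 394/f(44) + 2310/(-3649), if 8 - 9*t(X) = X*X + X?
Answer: 71164137/3649 ≈ 19502.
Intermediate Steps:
t(X) = 8/9 - X/9 - X²/9 (t(X) = 8/9 - (X*X + X)/9 = 8/9 - (X² + X)/9 = 8/9 - (X + X²)/9 = 8/9 + (-X/9 - X²/9) = 8/9 - X/9 - X²/9)
f(n) = 8/(9*n) (f(n) = (8/9 - ⅑*(-1) - ⅑*(-1)²)/n = (8/9 + ⅑ - ⅑*1)/n = (8/9 + ⅑ - ⅑)/n = 8/(9*n))
394/f(44) + 2310/(-3649) = 394/(((8/9)/44)) + 2310/(-3649) = 394/(((8/9)*(1/44))) + 2310*(-1/3649) = 394/(2/99) - 2310/3649 = 394*(99/2) - 2310/3649 = 19503 - 2310/3649 = 71164137/3649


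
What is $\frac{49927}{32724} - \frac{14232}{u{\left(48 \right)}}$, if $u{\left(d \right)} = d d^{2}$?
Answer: $\frac{5851619}{4188672} \approx 1.397$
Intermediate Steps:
$u{\left(d \right)} = d^{3}$
$\frac{49927}{32724} - \frac{14232}{u{\left(48 \right)}} = \frac{49927}{32724} - \frac{14232}{48^{3}} = 49927 \cdot \frac{1}{32724} - \frac{14232}{110592} = \frac{49927}{32724} - \frac{593}{4608} = \frac{5851619}{4188672}$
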